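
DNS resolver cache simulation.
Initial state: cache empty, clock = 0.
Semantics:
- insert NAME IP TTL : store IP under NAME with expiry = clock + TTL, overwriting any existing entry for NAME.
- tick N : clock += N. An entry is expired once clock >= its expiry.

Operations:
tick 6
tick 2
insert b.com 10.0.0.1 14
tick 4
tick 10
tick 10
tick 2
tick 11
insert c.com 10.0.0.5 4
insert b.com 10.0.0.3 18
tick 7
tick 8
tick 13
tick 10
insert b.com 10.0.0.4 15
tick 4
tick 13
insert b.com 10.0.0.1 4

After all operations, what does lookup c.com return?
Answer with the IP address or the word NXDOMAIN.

Op 1: tick 6 -> clock=6.
Op 2: tick 2 -> clock=8.
Op 3: insert b.com -> 10.0.0.1 (expiry=8+14=22). clock=8
Op 4: tick 4 -> clock=12.
Op 5: tick 10 -> clock=22. purged={b.com}
Op 6: tick 10 -> clock=32.
Op 7: tick 2 -> clock=34.
Op 8: tick 11 -> clock=45.
Op 9: insert c.com -> 10.0.0.5 (expiry=45+4=49). clock=45
Op 10: insert b.com -> 10.0.0.3 (expiry=45+18=63). clock=45
Op 11: tick 7 -> clock=52. purged={c.com}
Op 12: tick 8 -> clock=60.
Op 13: tick 13 -> clock=73. purged={b.com}
Op 14: tick 10 -> clock=83.
Op 15: insert b.com -> 10.0.0.4 (expiry=83+15=98). clock=83
Op 16: tick 4 -> clock=87.
Op 17: tick 13 -> clock=100. purged={b.com}
Op 18: insert b.com -> 10.0.0.1 (expiry=100+4=104). clock=100
lookup c.com: not in cache (expired or never inserted)

Answer: NXDOMAIN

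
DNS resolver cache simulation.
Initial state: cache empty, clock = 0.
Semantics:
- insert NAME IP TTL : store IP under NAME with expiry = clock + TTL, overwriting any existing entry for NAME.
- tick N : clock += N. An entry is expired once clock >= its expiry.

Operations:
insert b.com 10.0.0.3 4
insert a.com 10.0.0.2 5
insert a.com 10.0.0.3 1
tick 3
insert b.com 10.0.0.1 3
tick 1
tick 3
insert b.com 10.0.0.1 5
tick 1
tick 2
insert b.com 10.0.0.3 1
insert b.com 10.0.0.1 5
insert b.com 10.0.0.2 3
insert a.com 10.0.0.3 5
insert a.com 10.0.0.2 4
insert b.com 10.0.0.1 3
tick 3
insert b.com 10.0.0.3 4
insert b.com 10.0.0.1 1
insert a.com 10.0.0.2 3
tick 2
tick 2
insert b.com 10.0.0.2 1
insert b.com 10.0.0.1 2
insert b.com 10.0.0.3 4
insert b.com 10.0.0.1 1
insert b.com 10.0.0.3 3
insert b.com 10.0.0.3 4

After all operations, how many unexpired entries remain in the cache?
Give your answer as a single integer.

Op 1: insert b.com -> 10.0.0.3 (expiry=0+4=4). clock=0
Op 2: insert a.com -> 10.0.0.2 (expiry=0+5=5). clock=0
Op 3: insert a.com -> 10.0.0.3 (expiry=0+1=1). clock=0
Op 4: tick 3 -> clock=3. purged={a.com}
Op 5: insert b.com -> 10.0.0.1 (expiry=3+3=6). clock=3
Op 6: tick 1 -> clock=4.
Op 7: tick 3 -> clock=7. purged={b.com}
Op 8: insert b.com -> 10.0.0.1 (expiry=7+5=12). clock=7
Op 9: tick 1 -> clock=8.
Op 10: tick 2 -> clock=10.
Op 11: insert b.com -> 10.0.0.3 (expiry=10+1=11). clock=10
Op 12: insert b.com -> 10.0.0.1 (expiry=10+5=15). clock=10
Op 13: insert b.com -> 10.0.0.2 (expiry=10+3=13). clock=10
Op 14: insert a.com -> 10.0.0.3 (expiry=10+5=15). clock=10
Op 15: insert a.com -> 10.0.0.2 (expiry=10+4=14). clock=10
Op 16: insert b.com -> 10.0.0.1 (expiry=10+3=13). clock=10
Op 17: tick 3 -> clock=13. purged={b.com}
Op 18: insert b.com -> 10.0.0.3 (expiry=13+4=17). clock=13
Op 19: insert b.com -> 10.0.0.1 (expiry=13+1=14). clock=13
Op 20: insert a.com -> 10.0.0.2 (expiry=13+3=16). clock=13
Op 21: tick 2 -> clock=15. purged={b.com}
Op 22: tick 2 -> clock=17. purged={a.com}
Op 23: insert b.com -> 10.0.0.2 (expiry=17+1=18). clock=17
Op 24: insert b.com -> 10.0.0.1 (expiry=17+2=19). clock=17
Op 25: insert b.com -> 10.0.0.3 (expiry=17+4=21). clock=17
Op 26: insert b.com -> 10.0.0.1 (expiry=17+1=18). clock=17
Op 27: insert b.com -> 10.0.0.3 (expiry=17+3=20). clock=17
Op 28: insert b.com -> 10.0.0.3 (expiry=17+4=21). clock=17
Final cache (unexpired): {b.com} -> size=1

Answer: 1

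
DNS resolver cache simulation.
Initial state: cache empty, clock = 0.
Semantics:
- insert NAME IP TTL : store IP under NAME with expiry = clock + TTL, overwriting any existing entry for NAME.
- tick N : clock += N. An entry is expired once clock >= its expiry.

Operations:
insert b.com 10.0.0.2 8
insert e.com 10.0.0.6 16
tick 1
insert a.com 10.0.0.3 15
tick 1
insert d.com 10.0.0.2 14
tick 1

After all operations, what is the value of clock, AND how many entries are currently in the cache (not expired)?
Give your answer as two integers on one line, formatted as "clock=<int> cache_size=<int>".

Answer: clock=3 cache_size=4

Derivation:
Op 1: insert b.com -> 10.0.0.2 (expiry=0+8=8). clock=0
Op 2: insert e.com -> 10.0.0.6 (expiry=0+16=16). clock=0
Op 3: tick 1 -> clock=1.
Op 4: insert a.com -> 10.0.0.3 (expiry=1+15=16). clock=1
Op 5: tick 1 -> clock=2.
Op 6: insert d.com -> 10.0.0.2 (expiry=2+14=16). clock=2
Op 7: tick 1 -> clock=3.
Final clock = 3
Final cache (unexpired): {a.com,b.com,d.com,e.com} -> size=4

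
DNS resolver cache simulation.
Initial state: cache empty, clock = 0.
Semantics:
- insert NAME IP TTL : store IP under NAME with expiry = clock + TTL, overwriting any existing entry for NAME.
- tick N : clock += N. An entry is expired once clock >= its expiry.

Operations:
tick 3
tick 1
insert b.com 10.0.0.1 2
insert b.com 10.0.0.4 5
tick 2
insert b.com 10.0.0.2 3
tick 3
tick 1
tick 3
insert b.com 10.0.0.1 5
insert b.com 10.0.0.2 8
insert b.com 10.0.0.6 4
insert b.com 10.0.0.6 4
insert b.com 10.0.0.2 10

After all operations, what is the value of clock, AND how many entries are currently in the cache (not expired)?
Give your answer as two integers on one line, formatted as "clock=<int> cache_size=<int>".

Answer: clock=13 cache_size=1

Derivation:
Op 1: tick 3 -> clock=3.
Op 2: tick 1 -> clock=4.
Op 3: insert b.com -> 10.0.0.1 (expiry=4+2=6). clock=4
Op 4: insert b.com -> 10.0.0.4 (expiry=4+5=9). clock=4
Op 5: tick 2 -> clock=6.
Op 6: insert b.com -> 10.0.0.2 (expiry=6+3=9). clock=6
Op 7: tick 3 -> clock=9. purged={b.com}
Op 8: tick 1 -> clock=10.
Op 9: tick 3 -> clock=13.
Op 10: insert b.com -> 10.0.0.1 (expiry=13+5=18). clock=13
Op 11: insert b.com -> 10.0.0.2 (expiry=13+8=21). clock=13
Op 12: insert b.com -> 10.0.0.6 (expiry=13+4=17). clock=13
Op 13: insert b.com -> 10.0.0.6 (expiry=13+4=17). clock=13
Op 14: insert b.com -> 10.0.0.2 (expiry=13+10=23). clock=13
Final clock = 13
Final cache (unexpired): {b.com} -> size=1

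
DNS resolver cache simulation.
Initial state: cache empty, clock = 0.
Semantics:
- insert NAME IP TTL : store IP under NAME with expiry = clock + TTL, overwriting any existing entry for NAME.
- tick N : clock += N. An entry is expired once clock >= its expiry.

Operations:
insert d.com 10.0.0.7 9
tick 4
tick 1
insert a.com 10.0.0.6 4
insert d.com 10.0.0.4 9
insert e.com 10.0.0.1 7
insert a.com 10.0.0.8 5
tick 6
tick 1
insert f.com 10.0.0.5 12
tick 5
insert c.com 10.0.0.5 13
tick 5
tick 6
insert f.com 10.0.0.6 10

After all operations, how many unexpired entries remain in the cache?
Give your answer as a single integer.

Op 1: insert d.com -> 10.0.0.7 (expiry=0+9=9). clock=0
Op 2: tick 4 -> clock=4.
Op 3: tick 1 -> clock=5.
Op 4: insert a.com -> 10.0.0.6 (expiry=5+4=9). clock=5
Op 5: insert d.com -> 10.0.0.4 (expiry=5+9=14). clock=5
Op 6: insert e.com -> 10.0.0.1 (expiry=5+7=12). clock=5
Op 7: insert a.com -> 10.0.0.8 (expiry=5+5=10). clock=5
Op 8: tick 6 -> clock=11. purged={a.com}
Op 9: tick 1 -> clock=12. purged={e.com}
Op 10: insert f.com -> 10.0.0.5 (expiry=12+12=24). clock=12
Op 11: tick 5 -> clock=17. purged={d.com}
Op 12: insert c.com -> 10.0.0.5 (expiry=17+13=30). clock=17
Op 13: tick 5 -> clock=22.
Op 14: tick 6 -> clock=28. purged={f.com}
Op 15: insert f.com -> 10.0.0.6 (expiry=28+10=38). clock=28
Final cache (unexpired): {c.com,f.com} -> size=2

Answer: 2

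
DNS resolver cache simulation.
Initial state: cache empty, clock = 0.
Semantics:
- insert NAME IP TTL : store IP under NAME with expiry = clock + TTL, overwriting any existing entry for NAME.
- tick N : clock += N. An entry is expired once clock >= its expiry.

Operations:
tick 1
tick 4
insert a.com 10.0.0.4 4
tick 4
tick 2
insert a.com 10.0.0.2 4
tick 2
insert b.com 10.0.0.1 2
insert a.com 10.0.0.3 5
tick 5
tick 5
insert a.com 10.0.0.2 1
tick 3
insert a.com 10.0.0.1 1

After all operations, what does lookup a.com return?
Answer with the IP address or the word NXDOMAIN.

Op 1: tick 1 -> clock=1.
Op 2: tick 4 -> clock=5.
Op 3: insert a.com -> 10.0.0.4 (expiry=5+4=9). clock=5
Op 4: tick 4 -> clock=9. purged={a.com}
Op 5: tick 2 -> clock=11.
Op 6: insert a.com -> 10.0.0.2 (expiry=11+4=15). clock=11
Op 7: tick 2 -> clock=13.
Op 8: insert b.com -> 10.0.0.1 (expiry=13+2=15). clock=13
Op 9: insert a.com -> 10.0.0.3 (expiry=13+5=18). clock=13
Op 10: tick 5 -> clock=18. purged={a.com,b.com}
Op 11: tick 5 -> clock=23.
Op 12: insert a.com -> 10.0.0.2 (expiry=23+1=24). clock=23
Op 13: tick 3 -> clock=26. purged={a.com}
Op 14: insert a.com -> 10.0.0.1 (expiry=26+1=27). clock=26
lookup a.com: present, ip=10.0.0.1 expiry=27 > clock=26

Answer: 10.0.0.1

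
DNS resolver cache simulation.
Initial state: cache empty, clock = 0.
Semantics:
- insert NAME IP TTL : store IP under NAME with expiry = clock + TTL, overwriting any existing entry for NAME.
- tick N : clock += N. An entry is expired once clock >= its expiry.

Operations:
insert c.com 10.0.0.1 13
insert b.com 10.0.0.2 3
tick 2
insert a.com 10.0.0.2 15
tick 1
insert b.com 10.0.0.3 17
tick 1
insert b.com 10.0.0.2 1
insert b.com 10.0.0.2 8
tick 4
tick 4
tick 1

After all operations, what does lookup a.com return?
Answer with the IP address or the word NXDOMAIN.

Answer: 10.0.0.2

Derivation:
Op 1: insert c.com -> 10.0.0.1 (expiry=0+13=13). clock=0
Op 2: insert b.com -> 10.0.0.2 (expiry=0+3=3). clock=0
Op 3: tick 2 -> clock=2.
Op 4: insert a.com -> 10.0.0.2 (expiry=2+15=17). clock=2
Op 5: tick 1 -> clock=3. purged={b.com}
Op 6: insert b.com -> 10.0.0.3 (expiry=3+17=20). clock=3
Op 7: tick 1 -> clock=4.
Op 8: insert b.com -> 10.0.0.2 (expiry=4+1=5). clock=4
Op 9: insert b.com -> 10.0.0.2 (expiry=4+8=12). clock=4
Op 10: tick 4 -> clock=8.
Op 11: tick 4 -> clock=12. purged={b.com}
Op 12: tick 1 -> clock=13. purged={c.com}
lookup a.com: present, ip=10.0.0.2 expiry=17 > clock=13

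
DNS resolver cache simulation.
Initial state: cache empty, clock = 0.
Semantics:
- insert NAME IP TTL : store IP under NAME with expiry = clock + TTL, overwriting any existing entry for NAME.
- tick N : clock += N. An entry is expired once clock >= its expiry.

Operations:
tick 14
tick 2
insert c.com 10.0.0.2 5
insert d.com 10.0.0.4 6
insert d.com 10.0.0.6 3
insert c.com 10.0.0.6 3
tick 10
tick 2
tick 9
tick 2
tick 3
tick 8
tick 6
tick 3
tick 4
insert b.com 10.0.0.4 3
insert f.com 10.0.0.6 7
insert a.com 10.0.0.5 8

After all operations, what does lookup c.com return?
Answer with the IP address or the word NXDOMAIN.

Op 1: tick 14 -> clock=14.
Op 2: tick 2 -> clock=16.
Op 3: insert c.com -> 10.0.0.2 (expiry=16+5=21). clock=16
Op 4: insert d.com -> 10.0.0.4 (expiry=16+6=22). clock=16
Op 5: insert d.com -> 10.0.0.6 (expiry=16+3=19). clock=16
Op 6: insert c.com -> 10.0.0.6 (expiry=16+3=19). clock=16
Op 7: tick 10 -> clock=26. purged={c.com,d.com}
Op 8: tick 2 -> clock=28.
Op 9: tick 9 -> clock=37.
Op 10: tick 2 -> clock=39.
Op 11: tick 3 -> clock=42.
Op 12: tick 8 -> clock=50.
Op 13: tick 6 -> clock=56.
Op 14: tick 3 -> clock=59.
Op 15: tick 4 -> clock=63.
Op 16: insert b.com -> 10.0.0.4 (expiry=63+3=66). clock=63
Op 17: insert f.com -> 10.0.0.6 (expiry=63+7=70). clock=63
Op 18: insert a.com -> 10.0.0.5 (expiry=63+8=71). clock=63
lookup c.com: not in cache (expired or never inserted)

Answer: NXDOMAIN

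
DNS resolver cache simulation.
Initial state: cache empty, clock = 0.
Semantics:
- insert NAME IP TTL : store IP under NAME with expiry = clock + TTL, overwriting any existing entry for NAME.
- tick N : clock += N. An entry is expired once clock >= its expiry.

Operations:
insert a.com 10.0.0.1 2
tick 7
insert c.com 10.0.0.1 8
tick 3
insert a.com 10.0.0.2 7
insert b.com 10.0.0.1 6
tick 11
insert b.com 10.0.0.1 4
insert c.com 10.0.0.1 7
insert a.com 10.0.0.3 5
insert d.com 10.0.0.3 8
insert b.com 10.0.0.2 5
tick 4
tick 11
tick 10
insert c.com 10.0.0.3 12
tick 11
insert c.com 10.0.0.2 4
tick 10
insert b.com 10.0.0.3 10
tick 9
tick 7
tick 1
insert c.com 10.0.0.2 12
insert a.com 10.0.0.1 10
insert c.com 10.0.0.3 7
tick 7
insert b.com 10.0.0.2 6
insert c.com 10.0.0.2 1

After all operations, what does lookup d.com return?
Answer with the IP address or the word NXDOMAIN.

Answer: NXDOMAIN

Derivation:
Op 1: insert a.com -> 10.0.0.1 (expiry=0+2=2). clock=0
Op 2: tick 7 -> clock=7. purged={a.com}
Op 3: insert c.com -> 10.0.0.1 (expiry=7+8=15). clock=7
Op 4: tick 3 -> clock=10.
Op 5: insert a.com -> 10.0.0.2 (expiry=10+7=17). clock=10
Op 6: insert b.com -> 10.0.0.1 (expiry=10+6=16). clock=10
Op 7: tick 11 -> clock=21. purged={a.com,b.com,c.com}
Op 8: insert b.com -> 10.0.0.1 (expiry=21+4=25). clock=21
Op 9: insert c.com -> 10.0.0.1 (expiry=21+7=28). clock=21
Op 10: insert a.com -> 10.0.0.3 (expiry=21+5=26). clock=21
Op 11: insert d.com -> 10.0.0.3 (expiry=21+8=29). clock=21
Op 12: insert b.com -> 10.0.0.2 (expiry=21+5=26). clock=21
Op 13: tick 4 -> clock=25.
Op 14: tick 11 -> clock=36. purged={a.com,b.com,c.com,d.com}
Op 15: tick 10 -> clock=46.
Op 16: insert c.com -> 10.0.0.3 (expiry=46+12=58). clock=46
Op 17: tick 11 -> clock=57.
Op 18: insert c.com -> 10.0.0.2 (expiry=57+4=61). clock=57
Op 19: tick 10 -> clock=67. purged={c.com}
Op 20: insert b.com -> 10.0.0.3 (expiry=67+10=77). clock=67
Op 21: tick 9 -> clock=76.
Op 22: tick 7 -> clock=83. purged={b.com}
Op 23: tick 1 -> clock=84.
Op 24: insert c.com -> 10.0.0.2 (expiry=84+12=96). clock=84
Op 25: insert a.com -> 10.0.0.1 (expiry=84+10=94). clock=84
Op 26: insert c.com -> 10.0.0.3 (expiry=84+7=91). clock=84
Op 27: tick 7 -> clock=91. purged={c.com}
Op 28: insert b.com -> 10.0.0.2 (expiry=91+6=97). clock=91
Op 29: insert c.com -> 10.0.0.2 (expiry=91+1=92). clock=91
lookup d.com: not in cache (expired or never inserted)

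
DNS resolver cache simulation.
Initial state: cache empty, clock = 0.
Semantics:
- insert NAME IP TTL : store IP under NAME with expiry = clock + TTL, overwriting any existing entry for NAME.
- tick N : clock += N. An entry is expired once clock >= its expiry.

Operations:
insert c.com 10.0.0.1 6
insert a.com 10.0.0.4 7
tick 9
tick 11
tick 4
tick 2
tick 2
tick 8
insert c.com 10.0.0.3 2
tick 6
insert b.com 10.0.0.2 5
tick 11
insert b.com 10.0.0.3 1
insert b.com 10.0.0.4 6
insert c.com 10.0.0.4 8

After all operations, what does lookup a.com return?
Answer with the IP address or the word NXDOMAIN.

Op 1: insert c.com -> 10.0.0.1 (expiry=0+6=6). clock=0
Op 2: insert a.com -> 10.0.0.4 (expiry=0+7=7). clock=0
Op 3: tick 9 -> clock=9. purged={a.com,c.com}
Op 4: tick 11 -> clock=20.
Op 5: tick 4 -> clock=24.
Op 6: tick 2 -> clock=26.
Op 7: tick 2 -> clock=28.
Op 8: tick 8 -> clock=36.
Op 9: insert c.com -> 10.0.0.3 (expiry=36+2=38). clock=36
Op 10: tick 6 -> clock=42. purged={c.com}
Op 11: insert b.com -> 10.0.0.2 (expiry=42+5=47). clock=42
Op 12: tick 11 -> clock=53. purged={b.com}
Op 13: insert b.com -> 10.0.0.3 (expiry=53+1=54). clock=53
Op 14: insert b.com -> 10.0.0.4 (expiry=53+6=59). clock=53
Op 15: insert c.com -> 10.0.0.4 (expiry=53+8=61). clock=53
lookup a.com: not in cache (expired or never inserted)

Answer: NXDOMAIN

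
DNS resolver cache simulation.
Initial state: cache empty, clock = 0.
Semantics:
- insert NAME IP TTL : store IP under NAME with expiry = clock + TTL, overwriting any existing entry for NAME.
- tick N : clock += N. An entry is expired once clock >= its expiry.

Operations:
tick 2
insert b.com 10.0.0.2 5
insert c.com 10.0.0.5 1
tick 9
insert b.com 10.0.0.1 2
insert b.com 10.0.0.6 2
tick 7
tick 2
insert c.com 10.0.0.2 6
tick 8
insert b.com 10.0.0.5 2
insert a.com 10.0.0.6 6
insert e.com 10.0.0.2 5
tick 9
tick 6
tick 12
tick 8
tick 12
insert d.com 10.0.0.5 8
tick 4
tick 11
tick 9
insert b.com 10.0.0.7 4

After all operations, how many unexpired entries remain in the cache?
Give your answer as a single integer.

Answer: 1

Derivation:
Op 1: tick 2 -> clock=2.
Op 2: insert b.com -> 10.0.0.2 (expiry=2+5=7). clock=2
Op 3: insert c.com -> 10.0.0.5 (expiry=2+1=3). clock=2
Op 4: tick 9 -> clock=11. purged={b.com,c.com}
Op 5: insert b.com -> 10.0.0.1 (expiry=11+2=13). clock=11
Op 6: insert b.com -> 10.0.0.6 (expiry=11+2=13). clock=11
Op 7: tick 7 -> clock=18. purged={b.com}
Op 8: tick 2 -> clock=20.
Op 9: insert c.com -> 10.0.0.2 (expiry=20+6=26). clock=20
Op 10: tick 8 -> clock=28. purged={c.com}
Op 11: insert b.com -> 10.0.0.5 (expiry=28+2=30). clock=28
Op 12: insert a.com -> 10.0.0.6 (expiry=28+6=34). clock=28
Op 13: insert e.com -> 10.0.0.2 (expiry=28+5=33). clock=28
Op 14: tick 9 -> clock=37. purged={a.com,b.com,e.com}
Op 15: tick 6 -> clock=43.
Op 16: tick 12 -> clock=55.
Op 17: tick 8 -> clock=63.
Op 18: tick 12 -> clock=75.
Op 19: insert d.com -> 10.0.0.5 (expiry=75+8=83). clock=75
Op 20: tick 4 -> clock=79.
Op 21: tick 11 -> clock=90. purged={d.com}
Op 22: tick 9 -> clock=99.
Op 23: insert b.com -> 10.0.0.7 (expiry=99+4=103). clock=99
Final cache (unexpired): {b.com} -> size=1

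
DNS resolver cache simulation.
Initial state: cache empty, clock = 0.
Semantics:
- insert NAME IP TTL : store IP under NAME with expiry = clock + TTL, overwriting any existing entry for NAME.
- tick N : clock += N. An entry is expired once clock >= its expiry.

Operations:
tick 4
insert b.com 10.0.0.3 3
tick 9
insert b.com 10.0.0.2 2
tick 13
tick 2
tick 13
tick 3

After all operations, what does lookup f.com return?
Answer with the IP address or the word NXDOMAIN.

Answer: NXDOMAIN

Derivation:
Op 1: tick 4 -> clock=4.
Op 2: insert b.com -> 10.0.0.3 (expiry=4+3=7). clock=4
Op 3: tick 9 -> clock=13. purged={b.com}
Op 4: insert b.com -> 10.0.0.2 (expiry=13+2=15). clock=13
Op 5: tick 13 -> clock=26. purged={b.com}
Op 6: tick 2 -> clock=28.
Op 7: tick 13 -> clock=41.
Op 8: tick 3 -> clock=44.
lookup f.com: not in cache (expired or never inserted)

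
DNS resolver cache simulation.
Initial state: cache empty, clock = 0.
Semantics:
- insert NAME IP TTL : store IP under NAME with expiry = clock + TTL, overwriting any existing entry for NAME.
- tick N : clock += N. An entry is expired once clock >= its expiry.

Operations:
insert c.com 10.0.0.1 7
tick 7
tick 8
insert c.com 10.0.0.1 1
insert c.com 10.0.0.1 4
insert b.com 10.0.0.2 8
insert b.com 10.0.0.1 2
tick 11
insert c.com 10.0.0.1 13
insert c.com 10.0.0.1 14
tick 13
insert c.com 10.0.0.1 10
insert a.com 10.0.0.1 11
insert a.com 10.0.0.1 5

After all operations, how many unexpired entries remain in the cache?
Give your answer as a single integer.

Op 1: insert c.com -> 10.0.0.1 (expiry=0+7=7). clock=0
Op 2: tick 7 -> clock=7. purged={c.com}
Op 3: tick 8 -> clock=15.
Op 4: insert c.com -> 10.0.0.1 (expiry=15+1=16). clock=15
Op 5: insert c.com -> 10.0.0.1 (expiry=15+4=19). clock=15
Op 6: insert b.com -> 10.0.0.2 (expiry=15+8=23). clock=15
Op 7: insert b.com -> 10.0.0.1 (expiry=15+2=17). clock=15
Op 8: tick 11 -> clock=26. purged={b.com,c.com}
Op 9: insert c.com -> 10.0.0.1 (expiry=26+13=39). clock=26
Op 10: insert c.com -> 10.0.0.1 (expiry=26+14=40). clock=26
Op 11: tick 13 -> clock=39.
Op 12: insert c.com -> 10.0.0.1 (expiry=39+10=49). clock=39
Op 13: insert a.com -> 10.0.0.1 (expiry=39+11=50). clock=39
Op 14: insert a.com -> 10.0.0.1 (expiry=39+5=44). clock=39
Final cache (unexpired): {a.com,c.com} -> size=2

Answer: 2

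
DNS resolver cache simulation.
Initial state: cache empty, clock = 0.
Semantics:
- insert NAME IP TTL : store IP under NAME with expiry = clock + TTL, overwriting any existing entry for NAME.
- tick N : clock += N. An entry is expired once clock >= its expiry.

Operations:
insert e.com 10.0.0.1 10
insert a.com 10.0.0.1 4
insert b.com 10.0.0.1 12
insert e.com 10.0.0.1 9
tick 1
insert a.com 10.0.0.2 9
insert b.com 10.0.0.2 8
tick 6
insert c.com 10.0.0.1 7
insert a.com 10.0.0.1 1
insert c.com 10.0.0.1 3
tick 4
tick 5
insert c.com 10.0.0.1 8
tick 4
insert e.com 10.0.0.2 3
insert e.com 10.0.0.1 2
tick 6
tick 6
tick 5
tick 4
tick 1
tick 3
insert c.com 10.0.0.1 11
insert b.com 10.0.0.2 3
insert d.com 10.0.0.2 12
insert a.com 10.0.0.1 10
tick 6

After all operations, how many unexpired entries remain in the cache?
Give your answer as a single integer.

Op 1: insert e.com -> 10.0.0.1 (expiry=0+10=10). clock=0
Op 2: insert a.com -> 10.0.0.1 (expiry=0+4=4). clock=0
Op 3: insert b.com -> 10.0.0.1 (expiry=0+12=12). clock=0
Op 4: insert e.com -> 10.0.0.1 (expiry=0+9=9). clock=0
Op 5: tick 1 -> clock=1.
Op 6: insert a.com -> 10.0.0.2 (expiry=1+9=10). clock=1
Op 7: insert b.com -> 10.0.0.2 (expiry=1+8=9). clock=1
Op 8: tick 6 -> clock=7.
Op 9: insert c.com -> 10.0.0.1 (expiry=7+7=14). clock=7
Op 10: insert a.com -> 10.0.0.1 (expiry=7+1=8). clock=7
Op 11: insert c.com -> 10.0.0.1 (expiry=7+3=10). clock=7
Op 12: tick 4 -> clock=11. purged={a.com,b.com,c.com,e.com}
Op 13: tick 5 -> clock=16.
Op 14: insert c.com -> 10.0.0.1 (expiry=16+8=24). clock=16
Op 15: tick 4 -> clock=20.
Op 16: insert e.com -> 10.0.0.2 (expiry=20+3=23). clock=20
Op 17: insert e.com -> 10.0.0.1 (expiry=20+2=22). clock=20
Op 18: tick 6 -> clock=26. purged={c.com,e.com}
Op 19: tick 6 -> clock=32.
Op 20: tick 5 -> clock=37.
Op 21: tick 4 -> clock=41.
Op 22: tick 1 -> clock=42.
Op 23: tick 3 -> clock=45.
Op 24: insert c.com -> 10.0.0.1 (expiry=45+11=56). clock=45
Op 25: insert b.com -> 10.0.0.2 (expiry=45+3=48). clock=45
Op 26: insert d.com -> 10.0.0.2 (expiry=45+12=57). clock=45
Op 27: insert a.com -> 10.0.0.1 (expiry=45+10=55). clock=45
Op 28: tick 6 -> clock=51. purged={b.com}
Final cache (unexpired): {a.com,c.com,d.com} -> size=3

Answer: 3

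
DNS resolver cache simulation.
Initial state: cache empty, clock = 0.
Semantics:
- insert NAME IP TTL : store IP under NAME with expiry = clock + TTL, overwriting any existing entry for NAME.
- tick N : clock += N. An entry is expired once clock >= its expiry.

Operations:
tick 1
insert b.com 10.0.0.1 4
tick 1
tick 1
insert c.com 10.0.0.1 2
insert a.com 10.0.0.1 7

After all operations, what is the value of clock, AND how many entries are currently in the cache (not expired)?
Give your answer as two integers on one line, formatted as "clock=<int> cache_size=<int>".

Op 1: tick 1 -> clock=1.
Op 2: insert b.com -> 10.0.0.1 (expiry=1+4=5). clock=1
Op 3: tick 1 -> clock=2.
Op 4: tick 1 -> clock=3.
Op 5: insert c.com -> 10.0.0.1 (expiry=3+2=5). clock=3
Op 6: insert a.com -> 10.0.0.1 (expiry=3+7=10). clock=3
Final clock = 3
Final cache (unexpired): {a.com,b.com,c.com} -> size=3

Answer: clock=3 cache_size=3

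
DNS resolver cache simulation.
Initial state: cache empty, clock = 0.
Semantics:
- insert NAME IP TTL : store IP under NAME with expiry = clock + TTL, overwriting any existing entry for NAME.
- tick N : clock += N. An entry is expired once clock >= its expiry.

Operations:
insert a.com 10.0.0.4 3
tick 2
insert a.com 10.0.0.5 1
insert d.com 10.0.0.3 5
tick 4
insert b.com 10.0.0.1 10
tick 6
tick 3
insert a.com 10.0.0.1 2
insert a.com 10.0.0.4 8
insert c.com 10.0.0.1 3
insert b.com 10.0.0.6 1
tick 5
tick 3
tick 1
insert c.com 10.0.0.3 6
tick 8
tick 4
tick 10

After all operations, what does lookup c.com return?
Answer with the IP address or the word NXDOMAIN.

Answer: NXDOMAIN

Derivation:
Op 1: insert a.com -> 10.0.0.4 (expiry=0+3=3). clock=0
Op 2: tick 2 -> clock=2.
Op 3: insert a.com -> 10.0.0.5 (expiry=2+1=3). clock=2
Op 4: insert d.com -> 10.0.0.3 (expiry=2+5=7). clock=2
Op 5: tick 4 -> clock=6. purged={a.com}
Op 6: insert b.com -> 10.0.0.1 (expiry=6+10=16). clock=6
Op 7: tick 6 -> clock=12. purged={d.com}
Op 8: tick 3 -> clock=15.
Op 9: insert a.com -> 10.0.0.1 (expiry=15+2=17). clock=15
Op 10: insert a.com -> 10.0.0.4 (expiry=15+8=23). clock=15
Op 11: insert c.com -> 10.0.0.1 (expiry=15+3=18). clock=15
Op 12: insert b.com -> 10.0.0.6 (expiry=15+1=16). clock=15
Op 13: tick 5 -> clock=20. purged={b.com,c.com}
Op 14: tick 3 -> clock=23. purged={a.com}
Op 15: tick 1 -> clock=24.
Op 16: insert c.com -> 10.0.0.3 (expiry=24+6=30). clock=24
Op 17: tick 8 -> clock=32. purged={c.com}
Op 18: tick 4 -> clock=36.
Op 19: tick 10 -> clock=46.
lookup c.com: not in cache (expired or never inserted)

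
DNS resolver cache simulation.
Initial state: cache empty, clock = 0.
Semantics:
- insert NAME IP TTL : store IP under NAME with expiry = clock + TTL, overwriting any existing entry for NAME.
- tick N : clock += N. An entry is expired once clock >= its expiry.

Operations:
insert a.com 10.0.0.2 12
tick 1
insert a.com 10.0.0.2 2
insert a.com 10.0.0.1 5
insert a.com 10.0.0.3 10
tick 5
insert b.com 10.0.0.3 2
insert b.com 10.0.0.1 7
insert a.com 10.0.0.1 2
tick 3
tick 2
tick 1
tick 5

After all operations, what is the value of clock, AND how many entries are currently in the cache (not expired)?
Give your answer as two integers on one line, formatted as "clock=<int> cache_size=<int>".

Op 1: insert a.com -> 10.0.0.2 (expiry=0+12=12). clock=0
Op 2: tick 1 -> clock=1.
Op 3: insert a.com -> 10.0.0.2 (expiry=1+2=3). clock=1
Op 4: insert a.com -> 10.0.0.1 (expiry=1+5=6). clock=1
Op 5: insert a.com -> 10.0.0.3 (expiry=1+10=11). clock=1
Op 6: tick 5 -> clock=6.
Op 7: insert b.com -> 10.0.0.3 (expiry=6+2=8). clock=6
Op 8: insert b.com -> 10.0.0.1 (expiry=6+7=13). clock=6
Op 9: insert a.com -> 10.0.0.1 (expiry=6+2=8). clock=6
Op 10: tick 3 -> clock=9. purged={a.com}
Op 11: tick 2 -> clock=11.
Op 12: tick 1 -> clock=12.
Op 13: tick 5 -> clock=17. purged={b.com}
Final clock = 17
Final cache (unexpired): {} -> size=0

Answer: clock=17 cache_size=0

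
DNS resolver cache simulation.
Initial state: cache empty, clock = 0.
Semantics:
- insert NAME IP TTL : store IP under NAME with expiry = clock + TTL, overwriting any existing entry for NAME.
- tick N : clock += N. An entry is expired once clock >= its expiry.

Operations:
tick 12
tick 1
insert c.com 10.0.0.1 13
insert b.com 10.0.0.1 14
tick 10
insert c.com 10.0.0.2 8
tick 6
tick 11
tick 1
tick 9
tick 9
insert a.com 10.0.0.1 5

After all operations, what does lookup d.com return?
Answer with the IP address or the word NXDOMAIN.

Answer: NXDOMAIN

Derivation:
Op 1: tick 12 -> clock=12.
Op 2: tick 1 -> clock=13.
Op 3: insert c.com -> 10.0.0.1 (expiry=13+13=26). clock=13
Op 4: insert b.com -> 10.0.0.1 (expiry=13+14=27). clock=13
Op 5: tick 10 -> clock=23.
Op 6: insert c.com -> 10.0.0.2 (expiry=23+8=31). clock=23
Op 7: tick 6 -> clock=29. purged={b.com}
Op 8: tick 11 -> clock=40. purged={c.com}
Op 9: tick 1 -> clock=41.
Op 10: tick 9 -> clock=50.
Op 11: tick 9 -> clock=59.
Op 12: insert a.com -> 10.0.0.1 (expiry=59+5=64). clock=59
lookup d.com: not in cache (expired or never inserted)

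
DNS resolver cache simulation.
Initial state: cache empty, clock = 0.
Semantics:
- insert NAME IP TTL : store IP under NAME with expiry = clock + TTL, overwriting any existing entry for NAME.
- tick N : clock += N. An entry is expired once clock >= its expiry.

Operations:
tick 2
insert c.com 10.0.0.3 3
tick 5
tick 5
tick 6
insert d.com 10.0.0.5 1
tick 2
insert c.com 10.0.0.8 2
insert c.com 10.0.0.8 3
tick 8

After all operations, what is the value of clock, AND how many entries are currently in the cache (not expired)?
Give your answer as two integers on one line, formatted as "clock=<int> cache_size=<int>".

Op 1: tick 2 -> clock=2.
Op 2: insert c.com -> 10.0.0.3 (expiry=2+3=5). clock=2
Op 3: tick 5 -> clock=7. purged={c.com}
Op 4: tick 5 -> clock=12.
Op 5: tick 6 -> clock=18.
Op 6: insert d.com -> 10.0.0.5 (expiry=18+1=19). clock=18
Op 7: tick 2 -> clock=20. purged={d.com}
Op 8: insert c.com -> 10.0.0.8 (expiry=20+2=22). clock=20
Op 9: insert c.com -> 10.0.0.8 (expiry=20+3=23). clock=20
Op 10: tick 8 -> clock=28. purged={c.com}
Final clock = 28
Final cache (unexpired): {} -> size=0

Answer: clock=28 cache_size=0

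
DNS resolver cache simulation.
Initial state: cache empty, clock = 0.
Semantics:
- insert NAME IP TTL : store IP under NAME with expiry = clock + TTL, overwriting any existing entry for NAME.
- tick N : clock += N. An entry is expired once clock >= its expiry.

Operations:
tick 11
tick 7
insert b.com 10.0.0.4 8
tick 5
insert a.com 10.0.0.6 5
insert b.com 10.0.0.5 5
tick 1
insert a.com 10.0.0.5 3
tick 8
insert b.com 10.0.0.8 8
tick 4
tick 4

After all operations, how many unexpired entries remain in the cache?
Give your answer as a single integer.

Answer: 0

Derivation:
Op 1: tick 11 -> clock=11.
Op 2: tick 7 -> clock=18.
Op 3: insert b.com -> 10.0.0.4 (expiry=18+8=26). clock=18
Op 4: tick 5 -> clock=23.
Op 5: insert a.com -> 10.0.0.6 (expiry=23+5=28). clock=23
Op 6: insert b.com -> 10.0.0.5 (expiry=23+5=28). clock=23
Op 7: tick 1 -> clock=24.
Op 8: insert a.com -> 10.0.0.5 (expiry=24+3=27). clock=24
Op 9: tick 8 -> clock=32. purged={a.com,b.com}
Op 10: insert b.com -> 10.0.0.8 (expiry=32+8=40). clock=32
Op 11: tick 4 -> clock=36.
Op 12: tick 4 -> clock=40. purged={b.com}
Final cache (unexpired): {} -> size=0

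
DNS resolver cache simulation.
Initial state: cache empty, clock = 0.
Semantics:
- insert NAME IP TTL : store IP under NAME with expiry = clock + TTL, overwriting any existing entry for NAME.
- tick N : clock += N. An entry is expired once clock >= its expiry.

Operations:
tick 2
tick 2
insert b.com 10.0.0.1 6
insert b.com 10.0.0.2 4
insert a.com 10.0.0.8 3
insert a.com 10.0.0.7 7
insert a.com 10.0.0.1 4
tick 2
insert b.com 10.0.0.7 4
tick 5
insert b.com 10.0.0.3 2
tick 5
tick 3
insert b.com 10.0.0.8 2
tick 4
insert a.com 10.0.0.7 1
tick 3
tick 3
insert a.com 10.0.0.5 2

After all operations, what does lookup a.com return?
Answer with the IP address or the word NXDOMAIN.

Answer: 10.0.0.5

Derivation:
Op 1: tick 2 -> clock=2.
Op 2: tick 2 -> clock=4.
Op 3: insert b.com -> 10.0.0.1 (expiry=4+6=10). clock=4
Op 4: insert b.com -> 10.0.0.2 (expiry=4+4=8). clock=4
Op 5: insert a.com -> 10.0.0.8 (expiry=4+3=7). clock=4
Op 6: insert a.com -> 10.0.0.7 (expiry=4+7=11). clock=4
Op 7: insert a.com -> 10.0.0.1 (expiry=4+4=8). clock=4
Op 8: tick 2 -> clock=6.
Op 9: insert b.com -> 10.0.0.7 (expiry=6+4=10). clock=6
Op 10: tick 5 -> clock=11. purged={a.com,b.com}
Op 11: insert b.com -> 10.0.0.3 (expiry=11+2=13). clock=11
Op 12: tick 5 -> clock=16. purged={b.com}
Op 13: tick 3 -> clock=19.
Op 14: insert b.com -> 10.0.0.8 (expiry=19+2=21). clock=19
Op 15: tick 4 -> clock=23. purged={b.com}
Op 16: insert a.com -> 10.0.0.7 (expiry=23+1=24). clock=23
Op 17: tick 3 -> clock=26. purged={a.com}
Op 18: tick 3 -> clock=29.
Op 19: insert a.com -> 10.0.0.5 (expiry=29+2=31). clock=29
lookup a.com: present, ip=10.0.0.5 expiry=31 > clock=29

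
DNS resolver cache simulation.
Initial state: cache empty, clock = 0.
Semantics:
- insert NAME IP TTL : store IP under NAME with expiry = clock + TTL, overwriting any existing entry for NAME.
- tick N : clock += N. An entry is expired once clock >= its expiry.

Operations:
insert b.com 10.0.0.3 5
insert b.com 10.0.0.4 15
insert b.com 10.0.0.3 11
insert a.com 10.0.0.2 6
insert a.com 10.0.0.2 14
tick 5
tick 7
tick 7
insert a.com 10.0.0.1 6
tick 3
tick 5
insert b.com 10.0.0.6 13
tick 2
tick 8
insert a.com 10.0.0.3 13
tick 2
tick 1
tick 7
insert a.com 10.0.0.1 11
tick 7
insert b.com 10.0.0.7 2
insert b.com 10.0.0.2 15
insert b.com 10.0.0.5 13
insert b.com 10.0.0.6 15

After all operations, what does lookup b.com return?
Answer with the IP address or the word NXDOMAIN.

Op 1: insert b.com -> 10.0.0.3 (expiry=0+5=5). clock=0
Op 2: insert b.com -> 10.0.0.4 (expiry=0+15=15). clock=0
Op 3: insert b.com -> 10.0.0.3 (expiry=0+11=11). clock=0
Op 4: insert a.com -> 10.0.0.2 (expiry=0+6=6). clock=0
Op 5: insert a.com -> 10.0.0.2 (expiry=0+14=14). clock=0
Op 6: tick 5 -> clock=5.
Op 7: tick 7 -> clock=12. purged={b.com}
Op 8: tick 7 -> clock=19. purged={a.com}
Op 9: insert a.com -> 10.0.0.1 (expiry=19+6=25). clock=19
Op 10: tick 3 -> clock=22.
Op 11: tick 5 -> clock=27. purged={a.com}
Op 12: insert b.com -> 10.0.0.6 (expiry=27+13=40). clock=27
Op 13: tick 2 -> clock=29.
Op 14: tick 8 -> clock=37.
Op 15: insert a.com -> 10.0.0.3 (expiry=37+13=50). clock=37
Op 16: tick 2 -> clock=39.
Op 17: tick 1 -> clock=40. purged={b.com}
Op 18: tick 7 -> clock=47.
Op 19: insert a.com -> 10.0.0.1 (expiry=47+11=58). clock=47
Op 20: tick 7 -> clock=54.
Op 21: insert b.com -> 10.0.0.7 (expiry=54+2=56). clock=54
Op 22: insert b.com -> 10.0.0.2 (expiry=54+15=69). clock=54
Op 23: insert b.com -> 10.0.0.5 (expiry=54+13=67). clock=54
Op 24: insert b.com -> 10.0.0.6 (expiry=54+15=69). clock=54
lookup b.com: present, ip=10.0.0.6 expiry=69 > clock=54

Answer: 10.0.0.6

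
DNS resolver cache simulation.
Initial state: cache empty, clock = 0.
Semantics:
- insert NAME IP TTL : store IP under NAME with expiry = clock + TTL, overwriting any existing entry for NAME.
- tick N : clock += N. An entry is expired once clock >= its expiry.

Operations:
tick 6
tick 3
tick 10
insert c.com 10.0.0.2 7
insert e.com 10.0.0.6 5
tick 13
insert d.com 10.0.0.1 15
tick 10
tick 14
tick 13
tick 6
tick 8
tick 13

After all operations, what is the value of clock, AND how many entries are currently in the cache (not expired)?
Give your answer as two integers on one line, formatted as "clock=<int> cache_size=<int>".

Answer: clock=96 cache_size=0

Derivation:
Op 1: tick 6 -> clock=6.
Op 2: tick 3 -> clock=9.
Op 3: tick 10 -> clock=19.
Op 4: insert c.com -> 10.0.0.2 (expiry=19+7=26). clock=19
Op 5: insert e.com -> 10.0.0.6 (expiry=19+5=24). clock=19
Op 6: tick 13 -> clock=32. purged={c.com,e.com}
Op 7: insert d.com -> 10.0.0.1 (expiry=32+15=47). clock=32
Op 8: tick 10 -> clock=42.
Op 9: tick 14 -> clock=56. purged={d.com}
Op 10: tick 13 -> clock=69.
Op 11: tick 6 -> clock=75.
Op 12: tick 8 -> clock=83.
Op 13: tick 13 -> clock=96.
Final clock = 96
Final cache (unexpired): {} -> size=0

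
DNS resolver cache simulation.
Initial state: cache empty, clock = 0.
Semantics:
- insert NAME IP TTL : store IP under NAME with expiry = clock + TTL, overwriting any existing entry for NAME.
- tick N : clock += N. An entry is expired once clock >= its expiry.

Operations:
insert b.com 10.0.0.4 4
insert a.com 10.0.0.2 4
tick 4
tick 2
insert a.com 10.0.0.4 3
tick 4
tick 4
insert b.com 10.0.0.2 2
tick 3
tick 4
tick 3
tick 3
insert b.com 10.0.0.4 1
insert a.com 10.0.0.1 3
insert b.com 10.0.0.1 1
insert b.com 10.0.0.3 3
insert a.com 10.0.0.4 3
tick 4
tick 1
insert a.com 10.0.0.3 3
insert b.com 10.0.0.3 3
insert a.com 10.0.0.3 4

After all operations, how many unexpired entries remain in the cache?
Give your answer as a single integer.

Answer: 2

Derivation:
Op 1: insert b.com -> 10.0.0.4 (expiry=0+4=4). clock=0
Op 2: insert a.com -> 10.0.0.2 (expiry=0+4=4). clock=0
Op 3: tick 4 -> clock=4. purged={a.com,b.com}
Op 4: tick 2 -> clock=6.
Op 5: insert a.com -> 10.0.0.4 (expiry=6+3=9). clock=6
Op 6: tick 4 -> clock=10. purged={a.com}
Op 7: tick 4 -> clock=14.
Op 8: insert b.com -> 10.0.0.2 (expiry=14+2=16). clock=14
Op 9: tick 3 -> clock=17. purged={b.com}
Op 10: tick 4 -> clock=21.
Op 11: tick 3 -> clock=24.
Op 12: tick 3 -> clock=27.
Op 13: insert b.com -> 10.0.0.4 (expiry=27+1=28). clock=27
Op 14: insert a.com -> 10.0.0.1 (expiry=27+3=30). clock=27
Op 15: insert b.com -> 10.0.0.1 (expiry=27+1=28). clock=27
Op 16: insert b.com -> 10.0.0.3 (expiry=27+3=30). clock=27
Op 17: insert a.com -> 10.0.0.4 (expiry=27+3=30). clock=27
Op 18: tick 4 -> clock=31. purged={a.com,b.com}
Op 19: tick 1 -> clock=32.
Op 20: insert a.com -> 10.0.0.3 (expiry=32+3=35). clock=32
Op 21: insert b.com -> 10.0.0.3 (expiry=32+3=35). clock=32
Op 22: insert a.com -> 10.0.0.3 (expiry=32+4=36). clock=32
Final cache (unexpired): {a.com,b.com} -> size=2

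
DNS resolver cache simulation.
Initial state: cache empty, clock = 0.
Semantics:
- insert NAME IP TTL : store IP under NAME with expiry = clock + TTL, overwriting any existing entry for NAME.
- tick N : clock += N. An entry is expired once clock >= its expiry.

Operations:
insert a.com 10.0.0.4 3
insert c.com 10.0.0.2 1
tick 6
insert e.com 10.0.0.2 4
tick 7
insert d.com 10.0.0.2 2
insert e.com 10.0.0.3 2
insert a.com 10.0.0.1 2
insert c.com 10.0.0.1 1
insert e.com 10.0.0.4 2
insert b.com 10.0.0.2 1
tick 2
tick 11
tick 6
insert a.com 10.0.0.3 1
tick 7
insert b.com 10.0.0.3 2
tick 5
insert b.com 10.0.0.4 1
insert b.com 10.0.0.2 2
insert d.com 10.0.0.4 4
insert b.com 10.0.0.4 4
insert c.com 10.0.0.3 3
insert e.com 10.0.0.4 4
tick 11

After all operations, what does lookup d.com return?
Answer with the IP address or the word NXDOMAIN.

Answer: NXDOMAIN

Derivation:
Op 1: insert a.com -> 10.0.0.4 (expiry=0+3=3). clock=0
Op 2: insert c.com -> 10.0.0.2 (expiry=0+1=1). clock=0
Op 3: tick 6 -> clock=6. purged={a.com,c.com}
Op 4: insert e.com -> 10.0.0.2 (expiry=6+4=10). clock=6
Op 5: tick 7 -> clock=13. purged={e.com}
Op 6: insert d.com -> 10.0.0.2 (expiry=13+2=15). clock=13
Op 7: insert e.com -> 10.0.0.3 (expiry=13+2=15). clock=13
Op 8: insert a.com -> 10.0.0.1 (expiry=13+2=15). clock=13
Op 9: insert c.com -> 10.0.0.1 (expiry=13+1=14). clock=13
Op 10: insert e.com -> 10.0.0.4 (expiry=13+2=15). clock=13
Op 11: insert b.com -> 10.0.0.2 (expiry=13+1=14). clock=13
Op 12: tick 2 -> clock=15. purged={a.com,b.com,c.com,d.com,e.com}
Op 13: tick 11 -> clock=26.
Op 14: tick 6 -> clock=32.
Op 15: insert a.com -> 10.0.0.3 (expiry=32+1=33). clock=32
Op 16: tick 7 -> clock=39. purged={a.com}
Op 17: insert b.com -> 10.0.0.3 (expiry=39+2=41). clock=39
Op 18: tick 5 -> clock=44. purged={b.com}
Op 19: insert b.com -> 10.0.0.4 (expiry=44+1=45). clock=44
Op 20: insert b.com -> 10.0.0.2 (expiry=44+2=46). clock=44
Op 21: insert d.com -> 10.0.0.4 (expiry=44+4=48). clock=44
Op 22: insert b.com -> 10.0.0.4 (expiry=44+4=48). clock=44
Op 23: insert c.com -> 10.0.0.3 (expiry=44+3=47). clock=44
Op 24: insert e.com -> 10.0.0.4 (expiry=44+4=48). clock=44
Op 25: tick 11 -> clock=55. purged={b.com,c.com,d.com,e.com}
lookup d.com: not in cache (expired or never inserted)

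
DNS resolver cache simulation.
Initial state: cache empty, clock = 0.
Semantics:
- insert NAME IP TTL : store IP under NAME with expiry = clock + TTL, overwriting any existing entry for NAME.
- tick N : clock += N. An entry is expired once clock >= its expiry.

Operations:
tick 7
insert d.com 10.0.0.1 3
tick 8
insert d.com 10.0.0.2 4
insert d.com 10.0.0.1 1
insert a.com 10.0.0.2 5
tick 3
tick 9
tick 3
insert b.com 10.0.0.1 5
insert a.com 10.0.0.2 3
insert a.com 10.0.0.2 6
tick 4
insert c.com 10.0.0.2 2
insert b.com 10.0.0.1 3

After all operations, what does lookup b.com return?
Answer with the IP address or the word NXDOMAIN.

Answer: 10.0.0.1

Derivation:
Op 1: tick 7 -> clock=7.
Op 2: insert d.com -> 10.0.0.1 (expiry=7+3=10). clock=7
Op 3: tick 8 -> clock=15. purged={d.com}
Op 4: insert d.com -> 10.0.0.2 (expiry=15+4=19). clock=15
Op 5: insert d.com -> 10.0.0.1 (expiry=15+1=16). clock=15
Op 6: insert a.com -> 10.0.0.2 (expiry=15+5=20). clock=15
Op 7: tick 3 -> clock=18. purged={d.com}
Op 8: tick 9 -> clock=27. purged={a.com}
Op 9: tick 3 -> clock=30.
Op 10: insert b.com -> 10.0.0.1 (expiry=30+5=35). clock=30
Op 11: insert a.com -> 10.0.0.2 (expiry=30+3=33). clock=30
Op 12: insert a.com -> 10.0.0.2 (expiry=30+6=36). clock=30
Op 13: tick 4 -> clock=34.
Op 14: insert c.com -> 10.0.0.2 (expiry=34+2=36). clock=34
Op 15: insert b.com -> 10.0.0.1 (expiry=34+3=37). clock=34
lookup b.com: present, ip=10.0.0.1 expiry=37 > clock=34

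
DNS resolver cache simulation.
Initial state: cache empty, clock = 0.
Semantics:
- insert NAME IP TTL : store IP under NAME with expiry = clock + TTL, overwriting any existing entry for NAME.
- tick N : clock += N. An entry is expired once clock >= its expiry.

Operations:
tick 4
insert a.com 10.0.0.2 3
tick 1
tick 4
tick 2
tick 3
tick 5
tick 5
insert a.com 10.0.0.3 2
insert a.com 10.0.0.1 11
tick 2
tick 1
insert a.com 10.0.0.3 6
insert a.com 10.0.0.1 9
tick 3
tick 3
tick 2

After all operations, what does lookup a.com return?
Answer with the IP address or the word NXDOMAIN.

Answer: 10.0.0.1

Derivation:
Op 1: tick 4 -> clock=4.
Op 2: insert a.com -> 10.0.0.2 (expiry=4+3=7). clock=4
Op 3: tick 1 -> clock=5.
Op 4: tick 4 -> clock=9. purged={a.com}
Op 5: tick 2 -> clock=11.
Op 6: tick 3 -> clock=14.
Op 7: tick 5 -> clock=19.
Op 8: tick 5 -> clock=24.
Op 9: insert a.com -> 10.0.0.3 (expiry=24+2=26). clock=24
Op 10: insert a.com -> 10.0.0.1 (expiry=24+11=35). clock=24
Op 11: tick 2 -> clock=26.
Op 12: tick 1 -> clock=27.
Op 13: insert a.com -> 10.0.0.3 (expiry=27+6=33). clock=27
Op 14: insert a.com -> 10.0.0.1 (expiry=27+9=36). clock=27
Op 15: tick 3 -> clock=30.
Op 16: tick 3 -> clock=33.
Op 17: tick 2 -> clock=35.
lookup a.com: present, ip=10.0.0.1 expiry=36 > clock=35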